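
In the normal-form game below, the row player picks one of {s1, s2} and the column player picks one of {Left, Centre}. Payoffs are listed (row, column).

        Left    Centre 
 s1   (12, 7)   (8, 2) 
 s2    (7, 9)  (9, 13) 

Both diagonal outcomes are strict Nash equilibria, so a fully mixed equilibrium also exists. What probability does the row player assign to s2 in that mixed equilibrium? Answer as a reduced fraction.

The row player's mix p on s1 must make the column player indifferent between Left and Centre.
The column player's payoff from Left: 7p + 9(1−p). From Centre: 2p + 13(1−p).
Set equal: 5p = 4(1−p) → p = 4/9.
Probability on s2 is 1 − 4/9 = 5/9.

5/9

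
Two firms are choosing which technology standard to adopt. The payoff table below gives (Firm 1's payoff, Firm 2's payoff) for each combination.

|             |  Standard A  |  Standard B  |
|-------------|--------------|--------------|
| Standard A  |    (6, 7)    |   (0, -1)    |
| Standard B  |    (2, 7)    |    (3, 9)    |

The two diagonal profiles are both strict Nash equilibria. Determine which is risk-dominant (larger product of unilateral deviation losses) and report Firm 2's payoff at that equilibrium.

At both Standard A: Firm 1 loses 6 − 2 = 4 by deviating; Firm 2 loses 7 − (-1) = 8. Product = 4·8 = 32.
At both Standard B: Firm 1 loses 3 − 0 = 3 by deviating; Firm 2 loses 9 − 7 = 2. Product = 3·2 = 6.
32 > 6, so both Standard A is risk-dominant. Firm 2's payoff there is 7.

7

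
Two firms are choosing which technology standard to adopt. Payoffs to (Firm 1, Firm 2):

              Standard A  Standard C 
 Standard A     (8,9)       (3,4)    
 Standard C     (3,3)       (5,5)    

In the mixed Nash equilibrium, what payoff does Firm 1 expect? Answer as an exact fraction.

31/7

Firm 2 mixes with probability q on Standard A, chosen so Firm 1 is indifferent: 8q + 3(1−q) = 3q + 5(1−q) gives q = 2/7.
Firm 1's expected payoff (from either row, since indifferent) is 8·2/7 + 3·5/7 = 31/7.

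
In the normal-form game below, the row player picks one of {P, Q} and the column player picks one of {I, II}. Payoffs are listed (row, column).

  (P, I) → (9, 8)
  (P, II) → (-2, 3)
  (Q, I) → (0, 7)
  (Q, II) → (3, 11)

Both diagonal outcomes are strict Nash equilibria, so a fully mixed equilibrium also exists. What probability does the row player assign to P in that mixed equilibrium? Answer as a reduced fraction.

4/9

The row player's mix p on P must make the column player indifferent between I and II.
The column player's payoff from I: 8p + 7(1−p). From II: 3p + 11(1−p).
Set equal: 5p = 4(1−p) → p = 4/9.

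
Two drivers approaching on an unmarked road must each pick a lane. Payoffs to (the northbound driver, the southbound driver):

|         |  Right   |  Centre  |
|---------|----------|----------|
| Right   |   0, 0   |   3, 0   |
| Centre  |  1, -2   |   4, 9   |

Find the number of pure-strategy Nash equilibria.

1

Both Centre: the northbound driver gets 4 (best alternative 3); the southbound driver gets 9 (best alternative -2). Neither deviates — NE.
Both Right is not a NE: the northbound driver would switch to Centre (1 > 0).
No other cell survives both best-response checks, so there is 1 pure NE.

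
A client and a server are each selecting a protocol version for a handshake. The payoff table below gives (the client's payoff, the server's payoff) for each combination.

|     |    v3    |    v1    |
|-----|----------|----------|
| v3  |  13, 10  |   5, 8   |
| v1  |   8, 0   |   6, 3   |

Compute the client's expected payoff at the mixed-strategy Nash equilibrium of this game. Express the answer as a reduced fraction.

19/3

The server mixes with probability q on v3, chosen so the client is indifferent: 13q + 5(1−q) = 8q + 6(1−q) gives q = 1/6.
The client's expected payoff (from either row, since indifferent) is 13·1/6 + 5·5/6 = 19/3.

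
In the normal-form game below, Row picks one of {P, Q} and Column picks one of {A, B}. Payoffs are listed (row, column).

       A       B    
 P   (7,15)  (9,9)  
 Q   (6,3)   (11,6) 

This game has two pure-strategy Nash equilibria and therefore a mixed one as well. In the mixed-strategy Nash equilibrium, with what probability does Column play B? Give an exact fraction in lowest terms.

Column's mix q on A must make Row indifferent between P and Q.
Row's payoff from P: 7q + 9(1−q). From Q: 6q + 11(1−q).
Set equal: 1q = 2(1−q) → q = 2/3.
Probability on B is 1 − 2/3 = 1/3.

1/3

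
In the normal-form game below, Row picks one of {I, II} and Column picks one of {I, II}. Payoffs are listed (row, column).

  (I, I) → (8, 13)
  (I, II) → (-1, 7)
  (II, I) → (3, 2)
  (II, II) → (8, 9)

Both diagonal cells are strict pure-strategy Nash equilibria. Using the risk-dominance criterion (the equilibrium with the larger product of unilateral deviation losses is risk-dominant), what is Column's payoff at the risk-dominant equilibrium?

At both I: Row loses 8 − 3 = 5 by deviating; Column loses 13 − 7 = 6. Product = 5·6 = 30.
At both II: Row loses 8 − (-1) = 9 by deviating; Column loses 9 − 2 = 7. Product = 9·7 = 63.
63 > 30, so both II is risk-dominant. Column's payoff there is 9.

9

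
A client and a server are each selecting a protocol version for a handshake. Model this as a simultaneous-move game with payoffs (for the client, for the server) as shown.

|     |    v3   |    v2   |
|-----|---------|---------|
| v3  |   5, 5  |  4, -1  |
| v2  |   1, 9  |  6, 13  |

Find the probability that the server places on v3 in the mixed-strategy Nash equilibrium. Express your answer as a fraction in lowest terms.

The server's mix q on v3 must make the client indifferent between v3 and v2.
The client's payoff from v3: 5q + 4(1−q). From v2: 1q + 6(1−q).
Set equal: 4q = 2(1−q) → q = 2/6 = 1/3.

1/3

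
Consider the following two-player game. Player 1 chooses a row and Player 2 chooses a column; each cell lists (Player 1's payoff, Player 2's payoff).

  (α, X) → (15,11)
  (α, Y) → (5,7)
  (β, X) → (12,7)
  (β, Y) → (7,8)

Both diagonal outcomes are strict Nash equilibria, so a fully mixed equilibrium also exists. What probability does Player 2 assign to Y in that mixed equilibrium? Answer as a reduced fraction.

Player 2's mix q on X must make Player 1 indifferent between α and β.
Player 1's payoff from α: 15q + 5(1−q). From β: 12q + 7(1−q).
Set equal: 3q = 2(1−q) → q = 2/5.
Probability on Y is 1 − 2/5 = 3/5.

3/5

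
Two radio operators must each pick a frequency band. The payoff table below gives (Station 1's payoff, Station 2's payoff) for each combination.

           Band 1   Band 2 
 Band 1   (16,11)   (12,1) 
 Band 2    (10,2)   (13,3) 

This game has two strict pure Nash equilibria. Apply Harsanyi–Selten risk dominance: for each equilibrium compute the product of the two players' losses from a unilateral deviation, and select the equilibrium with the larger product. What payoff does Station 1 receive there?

16

At both Band 1: Station 1 loses 16 − 10 = 6 by deviating; Station 2 loses 11 − 1 = 10. Product = 6·10 = 60.
At both Band 2: Station 1 loses 13 − 12 = 1 by deviating; Station 2 loses 3 − 2 = 1. Product = 1·1 = 1.
60 > 1, so both Band 1 is risk-dominant. Station 1's payoff there is 16.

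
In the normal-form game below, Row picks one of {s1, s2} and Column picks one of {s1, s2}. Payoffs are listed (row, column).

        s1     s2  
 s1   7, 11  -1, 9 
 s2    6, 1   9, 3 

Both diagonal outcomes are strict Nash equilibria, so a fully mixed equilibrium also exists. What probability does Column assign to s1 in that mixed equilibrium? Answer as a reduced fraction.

Column's mix q on s1 must make Row indifferent between s1 and s2.
Row's payoff from s1: 7q + (-1)(1−q). From s2: 6q + 9(1−q).
Set equal: 1q = 10(1−q) → q = 10/11.

10/11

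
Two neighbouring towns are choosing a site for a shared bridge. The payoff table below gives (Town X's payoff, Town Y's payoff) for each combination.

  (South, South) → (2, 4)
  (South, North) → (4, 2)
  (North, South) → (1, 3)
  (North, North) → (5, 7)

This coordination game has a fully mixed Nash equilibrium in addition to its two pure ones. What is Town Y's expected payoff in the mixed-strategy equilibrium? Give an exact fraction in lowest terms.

Town X mixes with probability p on South, chosen so Town Y is indifferent: 4p + 3(1−p) = 2p + 7(1−p) gives p = 2/3.
Town Y's expected payoff is 4·2/3 + 3·1/3 = 11/3.

11/3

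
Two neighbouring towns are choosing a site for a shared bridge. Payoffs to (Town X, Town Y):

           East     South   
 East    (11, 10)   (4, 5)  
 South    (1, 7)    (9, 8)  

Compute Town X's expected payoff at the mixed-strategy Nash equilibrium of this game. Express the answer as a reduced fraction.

19/3

Town Y mixes with probability q on East, chosen so Town X is indifferent: 11q + 4(1−q) = 1q + 9(1−q) gives q = 1/3.
Town X's expected payoff (from either row, since indifferent) is 11·1/3 + 4·2/3 = 19/3.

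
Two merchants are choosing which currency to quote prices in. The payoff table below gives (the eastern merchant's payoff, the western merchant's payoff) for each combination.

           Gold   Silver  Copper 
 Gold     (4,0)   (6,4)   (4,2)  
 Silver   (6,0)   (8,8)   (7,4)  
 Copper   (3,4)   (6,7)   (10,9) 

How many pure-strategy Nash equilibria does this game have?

Both Silver: the eastern merchant gets 8 (best alternative 6); the western merchant gets 8 (best alternative 4). Neither deviates — NE.
Both Copper: the eastern merchant gets 10 (best alternative 7); the western merchant gets 9 (best alternative 7). Neither deviates — NE.
Both Gold is not a NE: the eastern merchant would switch to Silver (6 > 4).
No other cell survives both best-response checks, so there are 2 pure NE.

2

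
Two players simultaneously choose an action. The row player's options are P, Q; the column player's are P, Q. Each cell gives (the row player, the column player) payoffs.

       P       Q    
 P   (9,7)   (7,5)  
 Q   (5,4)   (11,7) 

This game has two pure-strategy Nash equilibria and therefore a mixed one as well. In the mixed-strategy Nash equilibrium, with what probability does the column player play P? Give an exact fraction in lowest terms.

1/2

The column player's mix q on P must make the row player indifferent between P and Q.
The row player's payoff from P: 9q + 7(1−q). From Q: 5q + 11(1−q).
Set equal: 4q = 4(1−q) → q = 4/8 = 1/2.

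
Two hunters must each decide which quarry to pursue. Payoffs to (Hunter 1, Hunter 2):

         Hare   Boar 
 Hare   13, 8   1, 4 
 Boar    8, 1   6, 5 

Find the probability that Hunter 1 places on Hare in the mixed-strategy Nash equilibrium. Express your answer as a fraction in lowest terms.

1/2

Hunter 1's mix p on Hare must make Hunter 2 indifferent between Hare and Boar.
Hunter 2's payoff from Hare: 8p + 1(1−p). From Boar: 4p + 5(1−p).
Set equal: 4p = 4(1−p) → p = 4/8 = 1/2.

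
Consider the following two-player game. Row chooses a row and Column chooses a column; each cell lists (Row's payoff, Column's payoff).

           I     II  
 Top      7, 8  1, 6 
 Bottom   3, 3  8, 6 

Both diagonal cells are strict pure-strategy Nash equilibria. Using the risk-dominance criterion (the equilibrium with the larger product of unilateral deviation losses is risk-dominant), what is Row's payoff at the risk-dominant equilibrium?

At (Top, I): Row loses 7 − 3 = 4 by deviating; Column loses 8 − 6 = 2. Product = 4·2 = 8.
At (Bottom, II): Row loses 8 − 1 = 7 by deviating; Column loses 6 − 3 = 3. Product = 7·3 = 21.
21 > 8, so (Bottom, II) is risk-dominant. Row's payoff there is 8.

8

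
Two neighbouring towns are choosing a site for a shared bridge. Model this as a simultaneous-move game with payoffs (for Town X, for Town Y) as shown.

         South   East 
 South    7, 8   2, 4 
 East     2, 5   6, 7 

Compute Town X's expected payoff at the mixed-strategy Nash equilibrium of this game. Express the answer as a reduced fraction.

38/9

Town Y mixes with probability q on South, chosen so Town X is indifferent: 7q + 2(1−q) = 2q + 6(1−q) gives q = 4/9.
Town X's expected payoff (from either row, since indifferent) is 7·4/9 + 2·5/9 = 38/9.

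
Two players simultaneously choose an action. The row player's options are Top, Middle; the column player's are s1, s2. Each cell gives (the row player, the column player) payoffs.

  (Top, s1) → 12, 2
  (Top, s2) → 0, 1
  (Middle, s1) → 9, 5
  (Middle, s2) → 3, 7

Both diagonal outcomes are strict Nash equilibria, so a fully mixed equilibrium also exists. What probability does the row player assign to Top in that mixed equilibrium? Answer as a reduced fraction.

The row player's mix p on Top must make the column player indifferent between s1 and s2.
The column player's payoff from s1: 2p + 5(1−p). From s2: 1p + 7(1−p).
Set equal: 1p = 2(1−p) → p = 2/3.

2/3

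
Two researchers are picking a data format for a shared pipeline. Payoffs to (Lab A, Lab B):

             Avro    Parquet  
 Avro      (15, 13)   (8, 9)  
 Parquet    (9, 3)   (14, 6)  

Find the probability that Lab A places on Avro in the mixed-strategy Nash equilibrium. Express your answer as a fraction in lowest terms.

Lab A's mix p on Avro must make Lab B indifferent between Avro and Parquet.
Lab B's payoff from Avro: 13p + 3(1−p). From Parquet: 9p + 6(1−p).
Set equal: 4p = 3(1−p) → p = 3/7.

3/7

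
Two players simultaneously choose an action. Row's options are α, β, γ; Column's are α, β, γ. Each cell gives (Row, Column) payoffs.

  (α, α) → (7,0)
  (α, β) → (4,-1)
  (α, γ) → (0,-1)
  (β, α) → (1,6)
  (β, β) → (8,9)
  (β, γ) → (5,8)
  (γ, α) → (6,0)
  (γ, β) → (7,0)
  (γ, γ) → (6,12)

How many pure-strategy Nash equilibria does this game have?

Both α: Row gets 7 (best alternative 6); Column gets 0 (best alternative -1). Neither deviates — NE.
Both β: Row gets 8 (best alternative 7); Column gets 9 (best alternative 8). Neither deviates — NE.
Both γ: Row gets 6 (best alternative 5); Column gets 12 (best alternative 0). Neither deviates — NE.
(γ, α) is not a NE: Row would switch to α (7 > 6).
No other cell survives both best-response checks, so there are 3 pure NE.

3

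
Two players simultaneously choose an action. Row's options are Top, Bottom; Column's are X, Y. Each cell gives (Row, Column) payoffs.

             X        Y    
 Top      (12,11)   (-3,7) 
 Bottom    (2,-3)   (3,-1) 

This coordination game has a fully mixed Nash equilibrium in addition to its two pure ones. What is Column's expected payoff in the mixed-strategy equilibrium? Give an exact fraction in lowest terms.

Row mixes with probability p on Top, chosen so Column is indifferent: 11p + (-3)(1−p) = 7p + (-1)(1−p) gives p = 1/3.
Column's expected payoff is 11·1/3 + (-3)·2/3 = 5/3.

5/3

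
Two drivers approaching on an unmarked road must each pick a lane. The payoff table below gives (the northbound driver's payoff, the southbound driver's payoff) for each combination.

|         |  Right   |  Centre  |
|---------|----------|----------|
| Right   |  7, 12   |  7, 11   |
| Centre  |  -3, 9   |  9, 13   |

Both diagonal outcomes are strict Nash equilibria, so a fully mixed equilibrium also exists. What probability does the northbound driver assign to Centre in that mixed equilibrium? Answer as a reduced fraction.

1/5

The northbound driver's mix p on Right must make the southbound driver indifferent between Right and Centre.
The southbound driver's payoff from Right: 12p + 9(1−p). From Centre: 11p + 13(1−p).
Set equal: 1p = 4(1−p) → p = 4/5.
Probability on Centre is 1 − 4/5 = 1/5.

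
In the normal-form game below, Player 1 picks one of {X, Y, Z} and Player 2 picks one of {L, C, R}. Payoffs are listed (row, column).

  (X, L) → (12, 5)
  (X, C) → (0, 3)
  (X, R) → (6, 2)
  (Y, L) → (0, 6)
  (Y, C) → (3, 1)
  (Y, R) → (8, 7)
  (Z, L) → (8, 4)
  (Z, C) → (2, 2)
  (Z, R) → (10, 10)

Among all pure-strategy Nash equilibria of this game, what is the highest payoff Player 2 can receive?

(X, L) is a pure NE (Player 1: 12 ≥ 8; Player 2: 5 ≥ 3). Player 2 gets 5.
(Z, R) is a pure NE (Player 1: 10 ≥ 8; Player 2: 10 ≥ 4). Player 2 gets 10.
Every other cell has a profitable deviation for at least one player. Highest of {5, 10} is 10.

10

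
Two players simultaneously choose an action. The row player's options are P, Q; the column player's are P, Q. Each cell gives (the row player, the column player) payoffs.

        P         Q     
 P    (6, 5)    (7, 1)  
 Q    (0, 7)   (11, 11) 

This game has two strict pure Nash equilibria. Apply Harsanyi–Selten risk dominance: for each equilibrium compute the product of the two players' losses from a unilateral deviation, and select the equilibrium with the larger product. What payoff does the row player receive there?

At both P: the row player loses 6 − 0 = 6 by deviating; the column player loses 5 − 1 = 4. Product = 6·4 = 24.
At both Q: the row player loses 11 − 7 = 4 by deviating; the column player loses 11 − 7 = 4. Product = 4·4 = 16.
24 > 16, so both P is risk-dominant. The row player's payoff there is 6.

6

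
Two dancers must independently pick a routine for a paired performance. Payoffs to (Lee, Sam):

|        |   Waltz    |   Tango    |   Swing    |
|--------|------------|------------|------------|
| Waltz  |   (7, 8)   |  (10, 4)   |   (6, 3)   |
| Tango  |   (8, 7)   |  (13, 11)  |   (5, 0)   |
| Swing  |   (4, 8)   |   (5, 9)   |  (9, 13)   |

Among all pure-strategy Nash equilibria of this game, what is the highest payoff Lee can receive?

Both Tango is a pure NE (Lee: 13 ≥ 10; Sam: 11 ≥ 7). Lee gets 13.
Both Swing is a pure NE (Lee: 9 ≥ 6; Sam: 13 ≥ 9). Lee gets 9.
Every other cell has a profitable deviation for at least one player. Highest of {13, 9} is 13.

13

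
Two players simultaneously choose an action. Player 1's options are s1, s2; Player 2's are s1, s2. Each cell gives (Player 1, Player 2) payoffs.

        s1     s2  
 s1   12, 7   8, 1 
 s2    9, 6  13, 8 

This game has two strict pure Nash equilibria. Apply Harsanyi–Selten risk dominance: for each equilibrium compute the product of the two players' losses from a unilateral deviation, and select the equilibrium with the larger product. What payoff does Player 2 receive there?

At both s1: Player 1 loses 12 − 9 = 3 by deviating; Player 2 loses 7 − 1 = 6. Product = 3·6 = 18.
At both s2: Player 1 loses 13 − 8 = 5 by deviating; Player 2 loses 8 − 6 = 2. Product = 5·2 = 10.
18 > 10, so both s1 is risk-dominant. Player 2's payoff there is 7.

7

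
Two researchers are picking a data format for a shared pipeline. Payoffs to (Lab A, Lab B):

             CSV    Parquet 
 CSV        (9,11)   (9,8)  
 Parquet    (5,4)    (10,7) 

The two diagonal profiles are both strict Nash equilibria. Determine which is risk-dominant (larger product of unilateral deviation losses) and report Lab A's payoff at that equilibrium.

At both CSV: Lab A loses 9 − 5 = 4 by deviating; Lab B loses 11 − 8 = 3. Product = 4·3 = 12.
At both Parquet: Lab A loses 10 − 9 = 1 by deviating; Lab B loses 7 − 4 = 3. Product = 1·3 = 3.
12 > 3, so both CSV is risk-dominant. Lab A's payoff there is 9.

9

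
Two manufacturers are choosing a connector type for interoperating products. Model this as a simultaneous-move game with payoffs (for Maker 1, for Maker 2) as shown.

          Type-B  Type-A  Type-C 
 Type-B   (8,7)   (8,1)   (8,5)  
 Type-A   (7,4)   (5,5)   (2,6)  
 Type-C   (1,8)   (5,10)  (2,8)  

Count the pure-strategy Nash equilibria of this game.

1

Both Type-B: Maker 1 gets 8 (best alternative 7); Maker 2 gets 7 (best alternative 5). Neither deviates — NE.
Both Type-C is not a NE: Maker 1 would switch to Type-B (8 > 2).
No other cell survives both best-response checks, so there is 1 pure NE.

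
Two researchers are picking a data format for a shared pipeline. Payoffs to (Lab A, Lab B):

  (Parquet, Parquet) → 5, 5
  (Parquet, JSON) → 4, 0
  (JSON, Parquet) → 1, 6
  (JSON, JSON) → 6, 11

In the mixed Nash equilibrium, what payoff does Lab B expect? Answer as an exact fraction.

Lab A mixes with probability p on Parquet, chosen so Lab B is indifferent: 5p + 6(1−p) = 0p + 11(1−p) gives p = 1/2.
Lab B's expected payoff is 5·1/2 + 6·1/2 = 11/2.

11/2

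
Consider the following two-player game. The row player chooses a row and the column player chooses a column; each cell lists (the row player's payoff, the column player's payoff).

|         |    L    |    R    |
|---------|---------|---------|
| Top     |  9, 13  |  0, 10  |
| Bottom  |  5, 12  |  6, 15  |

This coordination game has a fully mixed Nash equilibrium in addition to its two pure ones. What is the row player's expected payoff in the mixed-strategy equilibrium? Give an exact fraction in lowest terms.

The column player mixes with probability q on L, chosen so the row player is indifferent: 9q + 0(1−q) = 5q + 6(1−q) gives q = 3/5.
The row player's expected payoff (from either row, since indifferent) is 9·3/5 + 0·2/5 = 27/5.

27/5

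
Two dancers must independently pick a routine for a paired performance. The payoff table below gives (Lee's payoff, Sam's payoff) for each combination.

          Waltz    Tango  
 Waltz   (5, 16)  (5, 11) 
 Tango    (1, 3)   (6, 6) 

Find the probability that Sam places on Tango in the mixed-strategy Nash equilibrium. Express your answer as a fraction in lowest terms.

Sam's mix q on Waltz must make Lee indifferent between Waltz and Tango.
Lee's payoff from Waltz: 5q + 5(1−q). From Tango: 1q + 6(1−q).
Set equal: 4q = 1(1−q) → q = 1/5.
Probability on Tango is 1 − 1/5 = 4/5.

4/5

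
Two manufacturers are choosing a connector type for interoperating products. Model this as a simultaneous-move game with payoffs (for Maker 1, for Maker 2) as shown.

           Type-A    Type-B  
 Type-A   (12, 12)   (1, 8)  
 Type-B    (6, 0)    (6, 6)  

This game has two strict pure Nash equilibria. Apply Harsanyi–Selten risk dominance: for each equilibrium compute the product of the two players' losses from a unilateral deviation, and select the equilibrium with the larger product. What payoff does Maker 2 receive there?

6

At both Type-A: Maker 1 loses 12 − 6 = 6 by deviating; Maker 2 loses 12 − 8 = 4. Product = 6·4 = 24.
At both Type-B: Maker 1 loses 6 − 1 = 5 by deviating; Maker 2 loses 6 − 0 = 6. Product = 5·6 = 30.
30 > 24, so both Type-B is risk-dominant. Maker 2's payoff there is 6.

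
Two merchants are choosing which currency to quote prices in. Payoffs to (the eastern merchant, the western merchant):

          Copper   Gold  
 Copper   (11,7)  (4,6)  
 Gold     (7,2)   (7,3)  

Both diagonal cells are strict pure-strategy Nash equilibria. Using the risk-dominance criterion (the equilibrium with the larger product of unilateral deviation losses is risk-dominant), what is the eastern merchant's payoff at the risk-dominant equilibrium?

11

At both Copper: the eastern merchant loses 11 − 7 = 4 by deviating; the western merchant loses 7 − 6 = 1. Product = 4·1 = 4.
At both Gold: the eastern merchant loses 7 − 4 = 3 by deviating; the western merchant loses 3 − 2 = 1. Product = 3·1 = 3.
4 > 3, so both Copper is risk-dominant. The eastern merchant's payoff there is 11.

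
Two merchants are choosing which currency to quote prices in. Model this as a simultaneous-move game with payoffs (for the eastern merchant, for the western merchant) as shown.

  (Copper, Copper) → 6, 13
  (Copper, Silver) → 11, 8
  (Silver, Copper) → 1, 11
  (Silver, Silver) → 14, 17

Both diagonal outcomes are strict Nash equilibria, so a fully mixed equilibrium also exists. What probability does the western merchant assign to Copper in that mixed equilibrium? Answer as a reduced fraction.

3/8

The western merchant's mix q on Copper must make the eastern merchant indifferent between Copper and Silver.
The eastern merchant's payoff from Copper: 6q + 11(1−q). From Silver: 1q + 14(1−q).
Set equal: 5q = 3(1−q) → q = 3/8.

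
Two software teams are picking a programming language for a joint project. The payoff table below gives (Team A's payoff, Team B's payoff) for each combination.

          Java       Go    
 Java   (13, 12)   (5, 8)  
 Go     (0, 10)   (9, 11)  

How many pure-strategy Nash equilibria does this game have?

2

Both Java: Team A gets 13 (best alternative 0); Team B gets 12 (best alternative 8). Neither deviates — NE.
Both Go: Team A gets 9 (best alternative 5); Team B gets 11 (best alternative 10). Neither deviates — NE.
(Go, Java) is not a NE: Team A would switch to Java (13 > 0).
No other cell survives both best-response checks, so there are 2 pure NE.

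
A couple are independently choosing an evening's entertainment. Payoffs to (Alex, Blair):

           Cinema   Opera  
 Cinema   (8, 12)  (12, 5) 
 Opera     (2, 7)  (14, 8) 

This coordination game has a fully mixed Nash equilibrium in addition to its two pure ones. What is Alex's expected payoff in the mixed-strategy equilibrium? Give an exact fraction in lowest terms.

11

Blair mixes with probability q on Cinema, chosen so Alex is indifferent: 8q + 12(1−q) = 2q + 14(1−q) gives q = 1/4.
Alex's expected payoff (from either row, since indifferent) is 8·1/4 + 12·3/4 = 11.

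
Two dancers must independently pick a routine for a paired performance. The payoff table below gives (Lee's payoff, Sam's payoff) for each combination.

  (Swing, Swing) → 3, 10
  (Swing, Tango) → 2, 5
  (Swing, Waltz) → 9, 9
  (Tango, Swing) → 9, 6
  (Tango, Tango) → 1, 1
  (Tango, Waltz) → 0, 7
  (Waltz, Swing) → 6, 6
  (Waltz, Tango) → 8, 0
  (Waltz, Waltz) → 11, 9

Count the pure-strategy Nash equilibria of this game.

1

Both Waltz: Lee gets 11 (best alternative 9); Sam gets 9 (best alternative 6). Neither deviates — NE.
Both Swing is not a NE: Lee would switch to Tango (9 > 3).
No other cell survives both best-response checks, so there is 1 pure NE.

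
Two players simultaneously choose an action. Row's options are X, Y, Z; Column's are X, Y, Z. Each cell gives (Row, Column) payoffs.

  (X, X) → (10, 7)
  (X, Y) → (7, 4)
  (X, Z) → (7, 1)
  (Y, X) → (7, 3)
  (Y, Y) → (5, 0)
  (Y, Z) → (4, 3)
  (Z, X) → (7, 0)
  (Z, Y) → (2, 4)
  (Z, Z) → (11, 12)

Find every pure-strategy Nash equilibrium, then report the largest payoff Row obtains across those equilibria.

Both X is a pure NE (Row: 10 ≥ 7; Column: 7 ≥ 4). Row gets 10.
Both Z is a pure NE (Row: 11 ≥ 7; Column: 12 ≥ 4). Row gets 11.
Every other cell has a profitable deviation for at least one player. Highest of {10, 11} is 11.

11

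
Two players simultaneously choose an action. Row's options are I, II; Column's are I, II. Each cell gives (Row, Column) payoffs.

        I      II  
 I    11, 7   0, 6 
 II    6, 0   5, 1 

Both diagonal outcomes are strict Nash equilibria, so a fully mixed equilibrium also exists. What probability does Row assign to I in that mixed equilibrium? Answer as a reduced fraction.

Row's mix p on I must make Column indifferent between I and II.
Column's payoff from I: 7p + 0(1−p). From II: 6p + 1(1−p).
Set equal: 1p = 1(1−p) → p = 1/2.

1/2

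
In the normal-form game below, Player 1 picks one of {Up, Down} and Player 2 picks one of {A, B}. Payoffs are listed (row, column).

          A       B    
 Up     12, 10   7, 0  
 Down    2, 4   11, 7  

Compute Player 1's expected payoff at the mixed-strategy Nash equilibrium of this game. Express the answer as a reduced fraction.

Player 2 mixes with probability q on A, chosen so Player 1 is indifferent: 12q + 7(1−q) = 2q + 11(1−q) gives q = 2/7.
Player 1's expected payoff (from either row, since indifferent) is 12·2/7 + 7·5/7 = 59/7.

59/7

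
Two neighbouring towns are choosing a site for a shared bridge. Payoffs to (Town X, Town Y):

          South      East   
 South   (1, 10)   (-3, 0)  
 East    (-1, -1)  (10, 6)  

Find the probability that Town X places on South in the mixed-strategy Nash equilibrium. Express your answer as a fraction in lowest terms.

Town X's mix p on South must make Town Y indifferent between South and East.
Town Y's payoff from South: 10p + (-1)(1−p). From East: 0p + 6(1−p).
Set equal: 10p = 7(1−p) → p = 7/17.

7/17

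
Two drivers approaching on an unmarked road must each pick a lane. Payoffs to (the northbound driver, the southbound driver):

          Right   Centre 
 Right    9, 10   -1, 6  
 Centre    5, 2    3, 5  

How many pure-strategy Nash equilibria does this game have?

Both Right: the northbound driver gets 9 (best alternative 5); the southbound driver gets 10 (best alternative 6). Neither deviates — NE.
Both Centre: the northbound driver gets 3 (best alternative -1); the southbound driver gets 5 (best alternative 2). Neither deviates — NE.
(Centre, Right) is not a NE: the northbound driver would switch to Right (9 > 5).
No other cell survives both best-response checks, so there are 2 pure NE.

2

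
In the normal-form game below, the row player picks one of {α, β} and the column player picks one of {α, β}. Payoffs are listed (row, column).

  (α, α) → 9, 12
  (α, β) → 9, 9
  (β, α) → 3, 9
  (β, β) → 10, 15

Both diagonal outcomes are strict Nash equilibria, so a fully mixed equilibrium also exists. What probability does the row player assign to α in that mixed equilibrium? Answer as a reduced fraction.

2/3

The row player's mix p on α must make the column player indifferent between α and β.
The column player's payoff from α: 12p + 9(1−p). From β: 9p + 15(1−p).
Set equal: 3p = 6(1−p) → p = 6/9 = 2/3.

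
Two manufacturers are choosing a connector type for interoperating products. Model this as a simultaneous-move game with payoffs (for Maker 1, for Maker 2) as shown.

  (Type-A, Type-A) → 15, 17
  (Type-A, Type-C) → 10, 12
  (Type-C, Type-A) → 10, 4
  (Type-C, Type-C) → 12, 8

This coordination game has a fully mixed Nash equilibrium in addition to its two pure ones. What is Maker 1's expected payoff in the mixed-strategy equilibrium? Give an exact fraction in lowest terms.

80/7

Maker 2 mixes with probability q on Type-A, chosen so Maker 1 is indifferent: 15q + 10(1−q) = 10q + 12(1−q) gives q = 2/7.
Maker 1's expected payoff (from either row, since indifferent) is 15·2/7 + 10·5/7 = 80/7.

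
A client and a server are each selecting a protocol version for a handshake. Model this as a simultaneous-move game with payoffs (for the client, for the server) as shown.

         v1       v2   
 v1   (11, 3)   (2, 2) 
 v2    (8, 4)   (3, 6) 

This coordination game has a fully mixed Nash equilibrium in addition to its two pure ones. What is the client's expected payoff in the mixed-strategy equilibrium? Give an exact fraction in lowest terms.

The server mixes with probability q on v1, chosen so the client is indifferent: 11q + 2(1−q) = 8q + 3(1−q) gives q = 1/4.
The client's expected payoff (from either row, since indifferent) is 11·1/4 + 2·3/4 = 17/4.

17/4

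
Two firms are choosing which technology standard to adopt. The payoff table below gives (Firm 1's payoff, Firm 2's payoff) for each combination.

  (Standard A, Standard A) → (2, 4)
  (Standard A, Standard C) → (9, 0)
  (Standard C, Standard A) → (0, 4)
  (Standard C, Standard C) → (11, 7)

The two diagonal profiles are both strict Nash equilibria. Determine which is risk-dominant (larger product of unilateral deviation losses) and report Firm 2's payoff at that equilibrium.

At both Standard A: Firm 1 loses 2 − 0 = 2 by deviating; Firm 2 loses 4 − 0 = 4. Product = 2·4 = 8.
At both Standard C: Firm 1 loses 11 − 9 = 2 by deviating; Firm 2 loses 7 − 4 = 3. Product = 2·3 = 6.
8 > 6, so both Standard A is risk-dominant. Firm 2's payoff there is 4.

4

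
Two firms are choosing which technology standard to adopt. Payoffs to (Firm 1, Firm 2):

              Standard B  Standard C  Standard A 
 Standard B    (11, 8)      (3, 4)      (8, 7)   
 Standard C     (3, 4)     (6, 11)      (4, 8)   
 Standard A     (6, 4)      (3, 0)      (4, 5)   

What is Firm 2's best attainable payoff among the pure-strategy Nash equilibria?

Both Standard B is a pure NE (Firm 1: 11 ≥ 6; Firm 2: 8 ≥ 7). Firm 2 gets 8.
Both Standard C is a pure NE (Firm 1: 6 ≥ 3; Firm 2: 11 ≥ 8). Firm 2 gets 11.
Every other cell has a profitable deviation for at least one player. Highest of {8, 11} is 11.

11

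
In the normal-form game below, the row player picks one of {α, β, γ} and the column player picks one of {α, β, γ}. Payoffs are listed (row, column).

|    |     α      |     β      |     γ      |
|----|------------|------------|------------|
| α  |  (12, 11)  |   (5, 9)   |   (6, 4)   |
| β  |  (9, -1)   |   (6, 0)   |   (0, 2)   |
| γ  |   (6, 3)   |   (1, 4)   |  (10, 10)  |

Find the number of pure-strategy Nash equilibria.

2

Both α: the row player gets 12 (best alternative 9); the column player gets 11 (best alternative 9). Neither deviates — NE.
Both γ: the row player gets 10 (best alternative 6); the column player gets 10 (best alternative 4). Neither deviates — NE.
Both β is not a NE: the column player would switch to γ (2 > 0).
No other cell survives both best-response checks, so there are 2 pure NE.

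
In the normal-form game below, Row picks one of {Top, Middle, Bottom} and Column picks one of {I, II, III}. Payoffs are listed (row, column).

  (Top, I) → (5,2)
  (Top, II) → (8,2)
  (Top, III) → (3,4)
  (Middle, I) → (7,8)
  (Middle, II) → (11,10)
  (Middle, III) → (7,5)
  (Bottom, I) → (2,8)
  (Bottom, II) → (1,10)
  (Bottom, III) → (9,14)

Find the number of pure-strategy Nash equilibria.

2

(Middle, II): Row gets 11 (best alternative 8); Column gets 10 (best alternative 8). Neither deviates — NE.
(Bottom, III): Row gets 9 (best alternative 7); Column gets 14 (best alternative 10). Neither deviates — NE.
(Top, I) is not a NE: Row would switch to Middle (7 > 5).
No other cell survives both best-response checks, so there are 2 pure NE.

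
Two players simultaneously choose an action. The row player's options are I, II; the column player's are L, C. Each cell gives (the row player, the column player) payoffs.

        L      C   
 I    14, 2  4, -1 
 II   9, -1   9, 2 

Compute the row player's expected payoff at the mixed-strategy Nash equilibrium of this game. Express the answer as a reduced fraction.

The column player mixes with probability q on L, chosen so the row player is indifferent: 14q + 4(1−q) = 9q + 9(1−q) gives q = 1/2.
The row player's expected payoff (from either row, since indifferent) is 14·1/2 + 4·1/2 = 9.

9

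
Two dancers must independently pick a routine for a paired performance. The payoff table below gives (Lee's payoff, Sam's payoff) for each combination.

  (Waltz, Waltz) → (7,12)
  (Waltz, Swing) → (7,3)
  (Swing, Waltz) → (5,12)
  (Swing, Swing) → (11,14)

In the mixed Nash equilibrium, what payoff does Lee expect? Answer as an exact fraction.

Sam mixes with probability q on Waltz, chosen so Lee is indifferent: 7q + 7(1−q) = 5q + 11(1−q) gives q = 2/3.
Lee's expected payoff (from either row, since indifferent) is 7·2/3 + 7·1/3 = 7.

7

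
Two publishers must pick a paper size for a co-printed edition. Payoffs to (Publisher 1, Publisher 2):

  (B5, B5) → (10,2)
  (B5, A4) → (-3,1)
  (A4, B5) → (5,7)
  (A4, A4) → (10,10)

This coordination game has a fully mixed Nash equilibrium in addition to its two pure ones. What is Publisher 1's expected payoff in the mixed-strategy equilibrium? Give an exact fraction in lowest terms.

Publisher 2 mixes with probability q on B5, chosen so Publisher 1 is indifferent: 10q + (-3)(1−q) = 5q + 10(1−q) gives q = 13/18.
Publisher 1's expected payoff (from either row, since indifferent) is 10·13/18 + (-3)·5/18 = 115/18.

115/18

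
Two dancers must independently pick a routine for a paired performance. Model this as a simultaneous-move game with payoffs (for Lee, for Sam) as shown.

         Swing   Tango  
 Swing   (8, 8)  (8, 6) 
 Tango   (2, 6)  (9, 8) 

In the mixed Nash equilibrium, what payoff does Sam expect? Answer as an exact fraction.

Lee mixes with probability p on Swing, chosen so Sam is indifferent: 8p + 6(1−p) = 6p + 8(1−p) gives p = 1/2.
Sam's expected payoff is 8·1/2 + 6·1/2 = 7.

7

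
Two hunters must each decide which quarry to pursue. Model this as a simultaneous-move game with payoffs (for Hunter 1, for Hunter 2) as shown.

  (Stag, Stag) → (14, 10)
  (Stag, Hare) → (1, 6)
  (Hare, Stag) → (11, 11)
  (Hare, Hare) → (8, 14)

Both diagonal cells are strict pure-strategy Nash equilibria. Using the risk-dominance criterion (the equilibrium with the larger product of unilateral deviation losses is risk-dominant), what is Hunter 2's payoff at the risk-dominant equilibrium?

14

At both Stag: Hunter 1 loses 14 − 11 = 3 by deviating; Hunter 2 loses 10 − 6 = 4. Product = 3·4 = 12.
At both Hare: Hunter 1 loses 8 − 1 = 7 by deviating; Hunter 2 loses 14 − 11 = 3. Product = 7·3 = 21.
21 > 12, so both Hare is risk-dominant. Hunter 2's payoff there is 14.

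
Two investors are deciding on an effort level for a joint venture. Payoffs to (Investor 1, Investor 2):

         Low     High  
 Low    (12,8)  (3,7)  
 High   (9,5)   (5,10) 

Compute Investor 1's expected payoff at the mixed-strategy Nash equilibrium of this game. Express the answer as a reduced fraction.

Investor 2 mixes with probability q on Low, chosen so Investor 1 is indifferent: 12q + 3(1−q) = 9q + 5(1−q) gives q = 2/5.
Investor 1's expected payoff (from either row, since indifferent) is 12·2/5 + 3·3/5 = 33/5.

33/5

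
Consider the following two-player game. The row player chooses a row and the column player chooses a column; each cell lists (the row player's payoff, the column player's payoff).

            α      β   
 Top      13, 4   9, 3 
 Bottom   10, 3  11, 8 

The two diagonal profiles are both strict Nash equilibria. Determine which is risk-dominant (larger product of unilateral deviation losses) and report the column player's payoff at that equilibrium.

8

At (Top, α): the row player loses 13 − 10 = 3 by deviating; the column player loses 4 − 3 = 1. Product = 3·1 = 3.
At (Bottom, β): the row player loses 11 − 9 = 2 by deviating; the column player loses 8 − 3 = 5. Product = 2·5 = 10.
10 > 3, so (Bottom, β) is risk-dominant. The column player's payoff there is 8.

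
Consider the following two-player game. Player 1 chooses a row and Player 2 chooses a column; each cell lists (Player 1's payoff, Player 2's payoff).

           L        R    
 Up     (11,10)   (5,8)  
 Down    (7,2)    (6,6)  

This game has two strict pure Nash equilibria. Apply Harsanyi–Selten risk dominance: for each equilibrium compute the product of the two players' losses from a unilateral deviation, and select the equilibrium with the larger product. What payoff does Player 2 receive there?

10

At (Up, L): Player 1 loses 11 − 7 = 4 by deviating; Player 2 loses 10 − 8 = 2. Product = 4·2 = 8.
At (Down, R): Player 1 loses 6 − 5 = 1 by deviating; Player 2 loses 6 − 2 = 4. Product = 1·4 = 4.
8 > 4, so (Up, L) is risk-dominant. Player 2's payoff there is 10.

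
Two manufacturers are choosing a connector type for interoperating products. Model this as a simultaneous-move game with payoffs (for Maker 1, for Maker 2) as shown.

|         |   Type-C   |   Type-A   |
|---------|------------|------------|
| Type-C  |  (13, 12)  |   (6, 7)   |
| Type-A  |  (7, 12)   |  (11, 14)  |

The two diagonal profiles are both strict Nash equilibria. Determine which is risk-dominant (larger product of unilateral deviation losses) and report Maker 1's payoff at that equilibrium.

13

At both Type-C: Maker 1 loses 13 − 7 = 6 by deviating; Maker 2 loses 12 − 7 = 5. Product = 6·5 = 30.
At both Type-A: Maker 1 loses 11 − 6 = 5 by deviating; Maker 2 loses 14 − 12 = 2. Product = 5·2 = 10.
30 > 10, so both Type-C is risk-dominant. Maker 1's payoff there is 13.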